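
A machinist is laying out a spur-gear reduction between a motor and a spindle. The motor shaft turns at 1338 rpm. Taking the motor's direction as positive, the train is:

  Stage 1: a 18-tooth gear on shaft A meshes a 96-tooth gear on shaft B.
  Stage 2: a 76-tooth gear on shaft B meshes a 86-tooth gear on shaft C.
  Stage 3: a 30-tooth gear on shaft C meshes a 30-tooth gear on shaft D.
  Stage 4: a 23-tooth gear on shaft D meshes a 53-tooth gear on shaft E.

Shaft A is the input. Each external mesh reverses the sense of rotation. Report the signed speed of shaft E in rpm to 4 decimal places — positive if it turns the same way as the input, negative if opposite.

Stage 1 [18T→96T]: ω = 1338.0000×18/96 = 250.8750 rpm, dir flips to −; running = −250.8750
Stage 2 [76T→86T]: ω = 250.8750×76/86 = 221.7035 rpm, dir flips to +; running = +221.7035
Stage 3 [30T→30T]: ω = 221.7035×30/30 = 221.7035 rpm, dir flips to −; running = −221.7035
Stage 4 [23T→53T]: ω = 221.7035×23/53 = 96.2109 rpm, dir flips to +; running = +96.2109

+96.2109 rpm (same as input, |ω| = 96.2109 rpm)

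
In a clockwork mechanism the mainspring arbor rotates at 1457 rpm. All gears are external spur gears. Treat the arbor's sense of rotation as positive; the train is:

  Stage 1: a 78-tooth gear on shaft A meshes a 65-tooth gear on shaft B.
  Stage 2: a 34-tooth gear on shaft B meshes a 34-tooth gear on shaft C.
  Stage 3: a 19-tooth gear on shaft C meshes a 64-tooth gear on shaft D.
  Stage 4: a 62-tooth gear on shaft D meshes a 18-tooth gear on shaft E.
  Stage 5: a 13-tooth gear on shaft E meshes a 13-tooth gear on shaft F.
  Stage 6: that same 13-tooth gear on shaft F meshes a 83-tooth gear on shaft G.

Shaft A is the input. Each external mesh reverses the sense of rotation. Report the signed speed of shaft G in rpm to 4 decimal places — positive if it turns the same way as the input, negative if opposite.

+280.0263 rpm (same as input, |ω| = 280.0263 rpm)

Stage 1 [78T→65T]: ω = 1457.0000×78/65 = 1748.4000 rpm, dir flips to −; running = −1748.4000
Stage 2 [34T→34T]: ω = 1748.4000×34/34 = 1748.4000 rpm, dir flips to +; running = +1748.4000
Stage 3 [19T→64T]: ω = 1748.4000×19/64 = 519.0562 rpm, dir flips to −; running = −519.0562
Stage 4 [62T→18T]: ω = 519.0562×62/18 = 1787.8604 rpm, dir flips to +; running = +1787.8604
Stage 5 [13T→13T]: ω = 1787.8604×13/13 = 1787.8604 rpm, dir flips to −; running = −1787.8604
Stage 6 [13T→83T]: ω = 1787.8604×13/83 = 280.0263 rpm, dir flips to +; running = +280.0263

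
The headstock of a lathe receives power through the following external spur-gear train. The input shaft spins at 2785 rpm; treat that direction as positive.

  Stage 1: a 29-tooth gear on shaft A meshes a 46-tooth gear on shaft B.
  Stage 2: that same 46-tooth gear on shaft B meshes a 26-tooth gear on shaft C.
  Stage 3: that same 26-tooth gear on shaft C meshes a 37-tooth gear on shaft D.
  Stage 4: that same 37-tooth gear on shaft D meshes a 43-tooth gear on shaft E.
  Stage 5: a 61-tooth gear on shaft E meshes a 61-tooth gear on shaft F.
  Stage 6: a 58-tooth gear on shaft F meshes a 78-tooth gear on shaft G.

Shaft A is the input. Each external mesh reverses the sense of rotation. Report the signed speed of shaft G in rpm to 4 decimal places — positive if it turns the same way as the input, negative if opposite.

+1396.6518 rpm (same as input, |ω| = 1396.6518 rpm)

Stage 1 [29T→46T]: ω = 2785.0000×29/46 = 1755.7609 rpm, dir flips to −; running = −1755.7609
Stage 2 [46T→26T]: ω = 1755.7609×46/26 = 3106.3462 rpm, dir flips to +; running = +3106.3462
Stage 3 [26T→37T]: ω = 3106.3462×26/37 = 2182.8378 rpm, dir flips to −; running = −2182.8378
Stage 4 [37T→43T]: ω = 2182.8378×37/43 = 1878.2558 rpm, dir flips to +; running = +1878.2558
Stage 5 [61T→61T]: ω = 1878.2558×61/61 = 1878.2558 rpm, dir flips to −; running = −1878.2558
Stage 6 [58T→78T]: ω = 1878.2558×58/78 = 1396.6518 rpm, dir flips to +; running = +1396.6518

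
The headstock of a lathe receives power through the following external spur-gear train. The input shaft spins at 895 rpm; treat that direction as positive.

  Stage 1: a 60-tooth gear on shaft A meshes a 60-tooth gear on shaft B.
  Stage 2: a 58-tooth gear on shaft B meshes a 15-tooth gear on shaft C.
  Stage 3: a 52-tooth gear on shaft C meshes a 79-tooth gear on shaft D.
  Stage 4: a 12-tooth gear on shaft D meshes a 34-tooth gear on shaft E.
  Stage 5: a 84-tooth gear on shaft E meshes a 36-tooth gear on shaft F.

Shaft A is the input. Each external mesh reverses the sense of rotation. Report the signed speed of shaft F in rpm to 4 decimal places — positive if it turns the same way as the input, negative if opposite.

-1875.9236 rpm (opposite to input, |ω| = 1875.9236 rpm)

Stage 1 [60T→60T]: ω = 895.0000×60/60 = 895.0000 rpm, dir flips to −; running = −895.0000
Stage 2 [58T→15T]: ω = 895.0000×58/15 = 3460.6667 rpm, dir flips to +; running = +3460.6667
Stage 3 [52T→79T]: ω = 3460.6667×52/79 = 2277.9072 rpm, dir flips to −; running = −2277.9072
Stage 4 [12T→34T]: ω = 2277.9072×12/34 = 803.9672 rpm, dir flips to +; running = +803.9672
Stage 5 [84T→36T]: ω = 803.9672×84/36 = 1875.9236 rpm, dir flips to −; running = −1875.9236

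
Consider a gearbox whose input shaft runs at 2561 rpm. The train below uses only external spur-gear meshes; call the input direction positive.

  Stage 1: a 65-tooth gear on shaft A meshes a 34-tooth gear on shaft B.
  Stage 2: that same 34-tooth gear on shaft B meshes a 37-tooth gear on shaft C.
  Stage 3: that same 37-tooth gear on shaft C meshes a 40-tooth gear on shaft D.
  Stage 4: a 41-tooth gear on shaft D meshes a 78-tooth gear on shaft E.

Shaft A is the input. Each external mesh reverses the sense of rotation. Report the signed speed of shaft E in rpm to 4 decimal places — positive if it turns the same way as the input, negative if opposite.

Stage 1 [65T→34T]: ω = 2561.0000×65/34 = 4896.0294 rpm, dir flips to −; running = −4896.0294
Stage 2 [34T→37T]: ω = 4896.0294×34/37 = 4499.0541 rpm, dir flips to +; running = +4499.0541
Stage 3 [37T→40T]: ω = 4499.0541×37/40 = 4161.6250 rpm, dir flips to −; running = −4161.6250
Stage 4 [41T→78T]: ω = 4161.6250×41/78 = 2187.5208 rpm, dir flips to +; running = +2187.5208

+2187.5208 rpm (same as input, |ω| = 2187.5208 rpm)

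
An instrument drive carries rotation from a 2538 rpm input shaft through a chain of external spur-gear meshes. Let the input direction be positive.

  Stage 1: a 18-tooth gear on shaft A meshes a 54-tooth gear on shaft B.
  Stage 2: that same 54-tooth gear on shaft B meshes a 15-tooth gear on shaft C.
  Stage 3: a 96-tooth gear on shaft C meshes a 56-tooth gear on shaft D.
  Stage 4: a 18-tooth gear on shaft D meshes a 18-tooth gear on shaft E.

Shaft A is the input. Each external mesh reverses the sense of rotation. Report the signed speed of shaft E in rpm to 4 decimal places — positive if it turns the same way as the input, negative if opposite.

+5221.0286 rpm (same as input, |ω| = 5221.0286 rpm)

Stage 1 [18T→54T]: ω = 2538.0000×18/54 = 846.0000 rpm, dir flips to −; running = −846.0000
Stage 2 [54T→15T]: ω = 846.0000×54/15 = 3045.6000 rpm, dir flips to +; running = +3045.6000
Stage 3 [96T→56T]: ω = 3045.6000×96/56 = 5221.0286 rpm, dir flips to −; running = −5221.0286
Stage 4 [18T→18T]: ω = 5221.0286×18/18 = 5221.0286 rpm, dir flips to +; running = +5221.0286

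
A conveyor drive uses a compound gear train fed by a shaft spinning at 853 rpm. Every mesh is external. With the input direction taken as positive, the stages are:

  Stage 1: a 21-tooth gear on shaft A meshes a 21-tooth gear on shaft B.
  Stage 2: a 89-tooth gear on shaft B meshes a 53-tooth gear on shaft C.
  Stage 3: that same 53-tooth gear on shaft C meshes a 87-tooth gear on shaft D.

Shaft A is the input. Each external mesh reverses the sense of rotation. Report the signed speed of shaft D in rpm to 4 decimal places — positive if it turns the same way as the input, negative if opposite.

-872.6092 rpm (opposite to input, |ω| = 872.6092 rpm)

Stage 1 [21T→21T]: ω = 853.0000×21/21 = 853.0000 rpm, dir flips to −; running = −853.0000
Stage 2 [89T→53T]: ω = 853.0000×89/53 = 1432.3962 rpm, dir flips to +; running = +1432.3962
Stage 3 [53T→87T]: ω = 1432.3962×53/87 = 872.6092 rpm, dir flips to −; running = −872.6092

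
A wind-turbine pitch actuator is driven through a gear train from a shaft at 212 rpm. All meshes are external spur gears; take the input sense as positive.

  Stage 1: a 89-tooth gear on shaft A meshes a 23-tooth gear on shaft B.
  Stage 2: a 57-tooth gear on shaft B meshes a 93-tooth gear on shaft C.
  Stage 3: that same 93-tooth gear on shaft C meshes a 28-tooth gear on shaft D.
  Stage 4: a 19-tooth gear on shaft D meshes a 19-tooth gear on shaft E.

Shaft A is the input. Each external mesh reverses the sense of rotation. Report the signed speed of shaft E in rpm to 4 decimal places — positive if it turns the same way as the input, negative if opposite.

+1669.9938 rpm (same as input, |ω| = 1669.9938 rpm)

Stage 1 [89T→23T]: ω = 212.0000×89/23 = 820.3478 rpm, dir flips to −; running = −820.3478
Stage 2 [57T→93T]: ω = 820.3478×57/93 = 502.7938 rpm, dir flips to +; running = +502.7938
Stage 3 [93T→28T]: ω = 502.7938×93/28 = 1669.9938 rpm, dir flips to −; running = −1669.9938
Stage 4 [19T→19T]: ω = 1669.9938×19/19 = 1669.9938 rpm, dir flips to +; running = +1669.9938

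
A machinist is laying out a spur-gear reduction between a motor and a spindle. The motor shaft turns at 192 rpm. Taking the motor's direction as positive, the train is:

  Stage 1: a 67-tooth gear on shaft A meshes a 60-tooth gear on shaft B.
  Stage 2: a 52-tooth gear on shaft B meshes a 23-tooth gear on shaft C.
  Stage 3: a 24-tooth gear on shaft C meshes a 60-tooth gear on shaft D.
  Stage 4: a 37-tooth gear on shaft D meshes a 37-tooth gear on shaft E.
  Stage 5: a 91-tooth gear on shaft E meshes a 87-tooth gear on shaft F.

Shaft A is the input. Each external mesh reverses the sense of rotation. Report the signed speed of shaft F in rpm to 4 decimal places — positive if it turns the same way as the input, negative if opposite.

-202.8068 rpm (opposite to input, |ω| = 202.8068 rpm)

Stage 1 [67T→60T]: ω = 192.0000×67/60 = 214.4000 rpm, dir flips to −; running = −214.4000
Stage 2 [52T→23T]: ω = 214.4000×52/23 = 484.7304 rpm, dir flips to +; running = +484.7304
Stage 3 [24T→60T]: ω = 484.7304×24/60 = 193.8922 rpm, dir flips to −; running = −193.8922
Stage 4 [37T→37T]: ω = 193.8922×37/37 = 193.8922 rpm, dir flips to +; running = +193.8922
Stage 5 [91T→87T]: ω = 193.8922×91/87 = 202.8068 rpm, dir flips to −; running = −202.8068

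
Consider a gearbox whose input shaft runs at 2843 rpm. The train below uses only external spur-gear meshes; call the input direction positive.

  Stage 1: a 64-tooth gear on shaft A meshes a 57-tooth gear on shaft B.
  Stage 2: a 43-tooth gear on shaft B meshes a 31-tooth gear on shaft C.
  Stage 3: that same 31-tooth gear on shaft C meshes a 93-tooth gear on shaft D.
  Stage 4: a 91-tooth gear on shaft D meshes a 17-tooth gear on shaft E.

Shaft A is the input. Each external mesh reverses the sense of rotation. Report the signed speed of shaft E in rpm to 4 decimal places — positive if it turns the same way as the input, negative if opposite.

Stage 1 [64T→57T]: ω = 2843.0000×64/57 = 3192.1404 rpm, dir flips to −; running = −3192.1404
Stage 2 [43T→31T]: ω = 3192.1404×43/31 = 4427.8076 rpm, dir flips to +; running = +4427.8076
Stage 3 [31T→93T]: ω = 4427.8076×31/93 = 1475.9359 rpm, dir flips to −; running = −1475.9359
Stage 4 [91T→17T]: ω = 1475.9359×91/17 = 7900.5978 rpm, dir flips to +; running = +7900.5978

+7900.5978 rpm (same as input, |ω| = 7900.5978 rpm)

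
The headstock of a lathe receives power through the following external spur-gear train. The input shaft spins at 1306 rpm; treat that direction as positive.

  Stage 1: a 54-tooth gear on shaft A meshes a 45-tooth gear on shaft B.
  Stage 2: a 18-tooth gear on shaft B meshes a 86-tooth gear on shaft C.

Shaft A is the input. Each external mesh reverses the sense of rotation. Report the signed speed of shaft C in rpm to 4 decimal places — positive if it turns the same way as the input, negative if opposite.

+328.0186 rpm (same as input, |ω| = 328.0186 rpm)

Stage 1 [54T→45T]: ω = 1306.0000×54/45 = 1567.2000 rpm, dir flips to −; running = −1567.2000
Stage 2 [18T→86T]: ω = 1567.2000×18/86 = 328.0186 rpm, dir flips to +; running = +328.0186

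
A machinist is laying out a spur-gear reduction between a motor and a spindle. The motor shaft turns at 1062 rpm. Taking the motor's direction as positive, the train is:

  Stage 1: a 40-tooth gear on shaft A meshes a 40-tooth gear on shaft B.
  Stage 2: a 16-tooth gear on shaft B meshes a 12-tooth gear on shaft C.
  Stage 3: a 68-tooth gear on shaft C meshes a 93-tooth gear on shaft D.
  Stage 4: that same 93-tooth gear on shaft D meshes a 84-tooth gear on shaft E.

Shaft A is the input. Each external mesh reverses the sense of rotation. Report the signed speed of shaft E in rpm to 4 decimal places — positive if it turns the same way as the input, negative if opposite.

+1146.2857 rpm (same as input, |ω| = 1146.2857 rpm)

Stage 1 [40T→40T]: ω = 1062.0000×40/40 = 1062.0000 rpm, dir flips to −; running = −1062.0000
Stage 2 [16T→12T]: ω = 1062.0000×16/12 = 1416.0000 rpm, dir flips to +; running = +1416.0000
Stage 3 [68T→93T]: ω = 1416.0000×68/93 = 1035.3548 rpm, dir flips to −; running = −1035.3548
Stage 4 [93T→84T]: ω = 1035.3548×93/84 = 1146.2857 rpm, dir flips to +; running = +1146.2857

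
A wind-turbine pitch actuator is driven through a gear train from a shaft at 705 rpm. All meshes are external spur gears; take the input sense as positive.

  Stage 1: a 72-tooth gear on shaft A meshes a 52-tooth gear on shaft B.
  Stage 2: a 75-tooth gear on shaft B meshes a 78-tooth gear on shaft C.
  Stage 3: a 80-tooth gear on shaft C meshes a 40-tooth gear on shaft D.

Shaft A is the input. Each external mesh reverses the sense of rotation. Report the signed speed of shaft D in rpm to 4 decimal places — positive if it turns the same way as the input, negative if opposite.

-1877.2189 rpm (opposite to input, |ω| = 1877.2189 rpm)

Stage 1 [72T→52T]: ω = 705.0000×72/52 = 976.1538 rpm, dir flips to −; running = −976.1538
Stage 2 [75T→78T]: ω = 976.1538×75/78 = 938.6095 rpm, dir flips to +; running = +938.6095
Stage 3 [80T→40T]: ω = 938.6095×80/40 = 1877.2189 rpm, dir flips to −; running = −1877.2189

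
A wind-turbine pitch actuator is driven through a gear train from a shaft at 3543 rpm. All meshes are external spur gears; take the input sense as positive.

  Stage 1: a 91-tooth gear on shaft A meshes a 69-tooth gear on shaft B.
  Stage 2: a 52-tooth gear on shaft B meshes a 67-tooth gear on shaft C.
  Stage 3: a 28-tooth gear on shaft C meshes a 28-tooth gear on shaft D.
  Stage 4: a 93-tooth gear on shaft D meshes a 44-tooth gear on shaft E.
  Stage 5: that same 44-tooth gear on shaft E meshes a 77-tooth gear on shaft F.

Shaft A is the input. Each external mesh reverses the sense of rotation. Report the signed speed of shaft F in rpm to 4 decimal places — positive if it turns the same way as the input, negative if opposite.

-4380.1019 rpm (opposite to input, |ω| = 4380.1019 rpm)

Stage 1 [91T→69T]: ω = 3543.0000×91/69 = 4672.6522 rpm, dir flips to −; running = −4672.6522
Stage 2 [52T→67T]: ω = 4672.6522×52/67 = 3626.5360 rpm, dir flips to +; running = +3626.5360
Stage 3 [28T→28T]: ω = 3626.5360×28/28 = 3626.5360 rpm, dir flips to −; running = −3626.5360
Stage 4 [93T→44T]: ω = 3626.5360×93/44 = 7665.1784 rpm, dir flips to +; running = +7665.1784
Stage 5 [44T→77T]: ω = 7665.1784×44/77 = 4380.1019 rpm, dir flips to −; running = −4380.1019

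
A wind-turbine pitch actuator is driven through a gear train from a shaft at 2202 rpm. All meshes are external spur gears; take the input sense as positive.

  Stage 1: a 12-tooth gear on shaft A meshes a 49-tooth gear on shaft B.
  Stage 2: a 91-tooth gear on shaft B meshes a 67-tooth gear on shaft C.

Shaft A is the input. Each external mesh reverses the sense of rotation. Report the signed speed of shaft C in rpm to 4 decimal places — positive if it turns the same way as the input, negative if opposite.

Stage 1 [12T→49T]: ω = 2202.0000×12/49 = 539.2653 rpm, dir flips to −; running = −539.2653
Stage 2 [91T→67T]: ω = 539.2653×91/67 = 732.4350 rpm, dir flips to +; running = +732.4350

+732.4350 rpm (same as input, |ω| = 732.4350 rpm)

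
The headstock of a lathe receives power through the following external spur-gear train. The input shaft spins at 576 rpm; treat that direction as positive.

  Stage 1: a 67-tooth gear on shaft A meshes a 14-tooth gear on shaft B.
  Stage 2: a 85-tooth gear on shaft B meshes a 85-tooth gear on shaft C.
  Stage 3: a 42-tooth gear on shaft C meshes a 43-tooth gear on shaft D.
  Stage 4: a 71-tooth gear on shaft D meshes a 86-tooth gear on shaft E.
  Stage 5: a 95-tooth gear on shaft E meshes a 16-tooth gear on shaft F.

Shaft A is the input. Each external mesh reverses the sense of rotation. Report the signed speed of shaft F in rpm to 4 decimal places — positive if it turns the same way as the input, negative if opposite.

-13198.1666 rpm (opposite to input, |ω| = 13198.1666 rpm)

Stage 1 [67T→14T]: ω = 576.0000×67/14 = 2756.5714 rpm, dir flips to −; running = −2756.5714
Stage 2 [85T→85T]: ω = 2756.5714×85/85 = 2756.5714 rpm, dir flips to +; running = +2756.5714
Stage 3 [42T→43T]: ω = 2756.5714×42/43 = 2692.4651 rpm, dir flips to −; running = −2692.4651
Stage 4 [71T→86T]: ω = 2692.4651×71/86 = 2222.8491 rpm, dir flips to +; running = +2222.8491
Stage 5 [95T→16T]: ω = 2222.8491×95/16 = 13198.1666 rpm, dir flips to −; running = −13198.1666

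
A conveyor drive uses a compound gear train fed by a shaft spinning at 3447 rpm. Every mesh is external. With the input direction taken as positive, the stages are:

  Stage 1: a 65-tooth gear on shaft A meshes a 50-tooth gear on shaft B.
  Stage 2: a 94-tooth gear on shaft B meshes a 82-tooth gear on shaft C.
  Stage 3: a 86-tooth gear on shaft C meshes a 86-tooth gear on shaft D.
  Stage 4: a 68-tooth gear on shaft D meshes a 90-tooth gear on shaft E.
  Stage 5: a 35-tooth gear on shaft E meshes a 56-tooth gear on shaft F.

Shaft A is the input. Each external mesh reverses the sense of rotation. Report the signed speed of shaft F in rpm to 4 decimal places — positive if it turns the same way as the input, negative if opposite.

-2425.7445 rpm (opposite to input, |ω| = 2425.7445 rpm)

Stage 1 [65T→50T]: ω = 3447.0000×65/50 = 4481.1000 rpm, dir flips to −; running = −4481.1000
Stage 2 [94T→82T]: ω = 4481.1000×94/82 = 5136.8707 rpm, dir flips to +; running = +5136.8707
Stage 3 [86T→86T]: ω = 5136.8707×86/86 = 5136.8707 rpm, dir flips to −; running = −5136.8707
Stage 4 [68T→90T]: ω = 5136.8707×68/90 = 3881.1912 rpm, dir flips to +; running = +3881.1912
Stage 5 [35T→56T]: ω = 3881.1912×35/56 = 2425.7445 rpm, dir flips to −; running = −2425.7445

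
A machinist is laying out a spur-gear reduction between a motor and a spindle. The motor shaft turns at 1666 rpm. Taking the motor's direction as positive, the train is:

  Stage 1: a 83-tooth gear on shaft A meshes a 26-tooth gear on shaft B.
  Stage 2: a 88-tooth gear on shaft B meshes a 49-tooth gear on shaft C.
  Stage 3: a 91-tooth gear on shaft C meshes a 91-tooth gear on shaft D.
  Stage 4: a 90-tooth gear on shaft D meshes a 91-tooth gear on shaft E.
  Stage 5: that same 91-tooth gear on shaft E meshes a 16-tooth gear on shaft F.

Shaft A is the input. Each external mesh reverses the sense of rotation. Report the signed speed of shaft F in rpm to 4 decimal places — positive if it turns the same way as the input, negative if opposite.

-53726.5385 rpm (opposite to input, |ω| = 53726.5385 rpm)

Stage 1 [83T→26T]: ω = 1666.0000×83/26 = 5318.3846 rpm, dir flips to −; running = −5318.3846
Stage 2 [88T→49T]: ω = 5318.3846×88/49 = 9551.3846 rpm, dir flips to +; running = +9551.3846
Stage 3 [91T→91T]: ω = 9551.3846×91/91 = 9551.3846 rpm, dir flips to −; running = −9551.3846
Stage 4 [90T→91T]: ω = 9551.3846×90/91 = 9446.4243 rpm, dir flips to +; running = +9446.4243
Stage 5 [91T→16T]: ω = 9446.4243×91/16 = 53726.5385 rpm, dir flips to −; running = −53726.5385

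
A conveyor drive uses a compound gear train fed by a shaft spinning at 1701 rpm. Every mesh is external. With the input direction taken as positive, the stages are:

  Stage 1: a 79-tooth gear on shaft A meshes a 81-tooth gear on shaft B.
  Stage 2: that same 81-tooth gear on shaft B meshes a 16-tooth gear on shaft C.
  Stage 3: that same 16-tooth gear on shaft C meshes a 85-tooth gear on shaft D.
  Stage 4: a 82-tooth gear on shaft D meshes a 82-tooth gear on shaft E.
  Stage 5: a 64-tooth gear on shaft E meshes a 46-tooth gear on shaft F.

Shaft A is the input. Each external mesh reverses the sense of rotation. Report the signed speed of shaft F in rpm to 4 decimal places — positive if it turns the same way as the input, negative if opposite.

Stage 1 [79T→81T]: ω = 1701.0000×79/81 = 1659.0000 rpm, dir flips to −; running = −1659.0000
Stage 2 [81T→16T]: ω = 1659.0000×81/16 = 8398.6875 rpm, dir flips to +; running = +8398.6875
Stage 3 [16T→85T]: ω = 8398.6875×16/85 = 1580.9294 rpm, dir flips to −; running = −1580.9294
Stage 4 [82T→82T]: ω = 1580.9294×82/82 = 1580.9294 rpm, dir flips to +; running = +1580.9294
Stage 5 [64T→46T]: ω = 1580.9294×64/46 = 2199.5540 rpm, dir flips to −; running = −2199.5540

-2199.5540 rpm (opposite to input, |ω| = 2199.5540 rpm)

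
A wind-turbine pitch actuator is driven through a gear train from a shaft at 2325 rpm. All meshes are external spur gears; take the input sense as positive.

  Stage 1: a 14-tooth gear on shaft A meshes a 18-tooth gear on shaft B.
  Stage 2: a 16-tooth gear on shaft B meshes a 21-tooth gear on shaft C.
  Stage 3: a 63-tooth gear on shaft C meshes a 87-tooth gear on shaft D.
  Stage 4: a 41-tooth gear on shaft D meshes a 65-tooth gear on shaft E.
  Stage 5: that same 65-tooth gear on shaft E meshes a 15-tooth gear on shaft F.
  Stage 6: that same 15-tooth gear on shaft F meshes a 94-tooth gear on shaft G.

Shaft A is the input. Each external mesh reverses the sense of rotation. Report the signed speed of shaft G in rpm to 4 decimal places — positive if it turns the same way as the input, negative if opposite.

Stage 1 [14T→18T]: ω = 2325.0000×14/18 = 1808.3333 rpm, dir flips to −; running = −1808.3333
Stage 2 [16T→21T]: ω = 1808.3333×16/21 = 1377.7778 rpm, dir flips to +; running = +1377.7778
Stage 3 [63T→87T]: ω = 1377.7778×63/87 = 997.7011 rpm, dir flips to −; running = −997.7011
Stage 4 [41T→65T]: ω = 997.7011×41/65 = 629.3192 rpm, dir flips to +; running = +629.3192
Stage 5 [65T→15T]: ω = 629.3192×65/15 = 2727.0498 rpm, dir flips to −; running = −2727.0498
Stage 6 [15T→94T]: ω = 2727.0498×15/94 = 435.1675 rpm, dir flips to +; running = +435.1675

+435.1675 rpm (same as input, |ω| = 435.1675 rpm)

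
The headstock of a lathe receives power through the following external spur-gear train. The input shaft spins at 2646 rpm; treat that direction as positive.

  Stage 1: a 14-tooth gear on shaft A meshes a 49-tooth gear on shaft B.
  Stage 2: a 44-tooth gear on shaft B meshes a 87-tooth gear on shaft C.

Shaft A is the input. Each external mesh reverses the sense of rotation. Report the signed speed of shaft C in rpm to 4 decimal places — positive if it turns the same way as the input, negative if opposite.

+382.3448 rpm (same as input, |ω| = 382.3448 rpm)

Stage 1 [14T→49T]: ω = 2646.0000×14/49 = 756.0000 rpm, dir flips to −; running = −756.0000
Stage 2 [44T→87T]: ω = 756.0000×44/87 = 382.3448 rpm, dir flips to +; running = +382.3448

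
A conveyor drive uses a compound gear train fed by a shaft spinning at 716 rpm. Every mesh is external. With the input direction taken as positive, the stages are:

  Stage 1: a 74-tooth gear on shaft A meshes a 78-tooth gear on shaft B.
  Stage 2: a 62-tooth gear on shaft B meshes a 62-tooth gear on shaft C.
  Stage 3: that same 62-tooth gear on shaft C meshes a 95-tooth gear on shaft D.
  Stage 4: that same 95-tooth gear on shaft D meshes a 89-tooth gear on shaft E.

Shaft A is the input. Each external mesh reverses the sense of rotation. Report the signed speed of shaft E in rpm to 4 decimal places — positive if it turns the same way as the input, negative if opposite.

Stage 1 [74T→78T]: ω = 716.0000×74/78 = 679.2821 rpm, dir flips to −; running = −679.2821
Stage 2 [62T→62T]: ω = 679.2821×62/62 = 679.2821 rpm, dir flips to +; running = +679.2821
Stage 3 [62T→95T]: ω = 679.2821×62/95 = 443.3209 rpm, dir flips to −; running = −443.3209
Stage 4 [95T→89T]: ω = 443.3209×95/89 = 473.2077 rpm, dir flips to +; running = +473.2077

+473.2077 rpm (same as input, |ω| = 473.2077 rpm)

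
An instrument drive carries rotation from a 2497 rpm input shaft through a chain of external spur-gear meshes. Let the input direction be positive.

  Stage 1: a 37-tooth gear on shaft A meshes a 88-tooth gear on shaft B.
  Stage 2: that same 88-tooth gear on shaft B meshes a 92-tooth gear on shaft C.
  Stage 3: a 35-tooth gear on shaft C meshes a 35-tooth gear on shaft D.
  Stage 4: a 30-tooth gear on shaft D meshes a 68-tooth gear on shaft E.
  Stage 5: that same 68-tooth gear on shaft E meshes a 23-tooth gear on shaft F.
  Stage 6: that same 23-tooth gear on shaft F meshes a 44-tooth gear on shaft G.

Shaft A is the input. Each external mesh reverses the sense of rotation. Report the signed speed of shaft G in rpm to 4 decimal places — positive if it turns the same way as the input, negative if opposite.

Stage 1 [37T→88T]: ω = 2497.0000×37/88 = 1049.8750 rpm, dir flips to −; running = −1049.8750
Stage 2 [88T→92T]: ω = 1049.8750×88/92 = 1004.2283 rpm, dir flips to +; running = +1004.2283
Stage 3 [35T→35T]: ω = 1004.2283×35/35 = 1004.2283 rpm, dir flips to −; running = −1004.2283
Stage 4 [30T→68T]: ω = 1004.2283×30/68 = 443.0419 rpm, dir flips to +; running = +443.0419
Stage 5 [68T→23T]: ω = 443.0419×68/23 = 1309.8629 rpm, dir flips to −; running = −1309.8629
Stage 6 [23T→44T]: ω = 1309.8629×23/44 = 684.7011 rpm, dir flips to +; running = +684.7011

+684.7011 rpm (same as input, |ω| = 684.7011 rpm)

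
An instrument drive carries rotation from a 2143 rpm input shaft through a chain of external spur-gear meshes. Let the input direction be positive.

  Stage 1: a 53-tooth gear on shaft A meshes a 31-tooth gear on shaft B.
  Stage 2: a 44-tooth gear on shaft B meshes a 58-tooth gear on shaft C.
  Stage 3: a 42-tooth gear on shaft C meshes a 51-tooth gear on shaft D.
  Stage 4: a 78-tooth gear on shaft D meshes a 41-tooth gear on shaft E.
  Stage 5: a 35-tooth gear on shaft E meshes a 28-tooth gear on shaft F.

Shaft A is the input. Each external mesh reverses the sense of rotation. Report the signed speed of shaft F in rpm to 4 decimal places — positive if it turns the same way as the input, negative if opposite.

Stage 1 [53T→31T]: ω = 2143.0000×53/31 = 3663.8387 rpm, dir flips to −; running = −3663.8387
Stage 2 [44T→58T]: ω = 3663.8387×44/58 = 2779.4638 rpm, dir flips to +; running = +2779.4638
Stage 3 [42T→51T]: ω = 2779.4638×42/51 = 2288.9702 rpm, dir flips to −; running = −2288.9702
Stage 4 [78T→41T]: ω = 2288.9702×78/41 = 4354.6263 rpm, dir flips to +; running = +4354.6263
Stage 5 [35T→28T]: ω = 4354.6263×35/28 = 5443.2829 rpm, dir flips to −; running = −5443.2829

-5443.2829 rpm (opposite to input, |ω| = 5443.2829 rpm)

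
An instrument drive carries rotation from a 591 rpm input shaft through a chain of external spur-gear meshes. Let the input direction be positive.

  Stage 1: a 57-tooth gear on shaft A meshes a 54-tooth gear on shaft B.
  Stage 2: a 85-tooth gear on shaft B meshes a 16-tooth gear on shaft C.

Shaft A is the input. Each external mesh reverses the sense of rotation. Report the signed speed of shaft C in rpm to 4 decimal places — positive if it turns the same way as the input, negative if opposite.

Stage 1 [57T→54T]: ω = 591.0000×57/54 = 623.8333 rpm, dir flips to −; running = −623.8333
Stage 2 [85T→16T]: ω = 623.8333×85/16 = 3314.1146 rpm, dir flips to +; running = +3314.1146

+3314.1146 rpm (same as input, |ω| = 3314.1146 rpm)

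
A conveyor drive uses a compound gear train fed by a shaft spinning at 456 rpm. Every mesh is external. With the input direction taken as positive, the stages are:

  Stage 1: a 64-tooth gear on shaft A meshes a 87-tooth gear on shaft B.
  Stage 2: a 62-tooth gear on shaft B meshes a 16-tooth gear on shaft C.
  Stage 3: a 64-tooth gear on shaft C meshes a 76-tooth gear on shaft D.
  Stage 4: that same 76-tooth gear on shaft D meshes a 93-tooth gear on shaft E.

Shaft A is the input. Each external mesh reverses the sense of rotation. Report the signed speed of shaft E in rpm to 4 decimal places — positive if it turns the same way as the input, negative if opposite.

Stage 1 [64T→87T]: ω = 456.0000×64/87 = 335.4483 rpm, dir flips to −; running = −335.4483
Stage 2 [62T→16T]: ω = 335.4483×62/16 = 1299.8621 rpm, dir flips to +; running = +1299.8621
Stage 3 [64T→76T]: ω = 1299.8621×64/76 = 1094.6207 rpm, dir flips to −; running = −1094.6207
Stage 4 [76T→93T]: ω = 1094.6207×76/93 = 894.5287 rpm, dir flips to +; running = +894.5287

+894.5287 rpm (same as input, |ω| = 894.5287 rpm)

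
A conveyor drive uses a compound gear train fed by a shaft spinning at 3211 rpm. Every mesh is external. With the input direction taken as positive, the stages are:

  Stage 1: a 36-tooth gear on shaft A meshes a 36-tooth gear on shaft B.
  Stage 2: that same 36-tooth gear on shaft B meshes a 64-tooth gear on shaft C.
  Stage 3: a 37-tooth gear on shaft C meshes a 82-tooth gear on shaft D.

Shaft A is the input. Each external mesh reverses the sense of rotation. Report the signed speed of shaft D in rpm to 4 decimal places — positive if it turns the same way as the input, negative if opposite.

Stage 1 [36T→36T]: ω = 3211.0000×36/36 = 3211.0000 rpm, dir flips to −; running = −3211.0000
Stage 2 [36T→64T]: ω = 3211.0000×36/64 = 1806.1875 rpm, dir flips to +; running = +1806.1875
Stage 3 [37T→82T]: ω = 1806.1875×37/82 = 814.9870 rpm, dir flips to −; running = −814.9870

-814.9870 rpm (opposite to input, |ω| = 814.9870 rpm)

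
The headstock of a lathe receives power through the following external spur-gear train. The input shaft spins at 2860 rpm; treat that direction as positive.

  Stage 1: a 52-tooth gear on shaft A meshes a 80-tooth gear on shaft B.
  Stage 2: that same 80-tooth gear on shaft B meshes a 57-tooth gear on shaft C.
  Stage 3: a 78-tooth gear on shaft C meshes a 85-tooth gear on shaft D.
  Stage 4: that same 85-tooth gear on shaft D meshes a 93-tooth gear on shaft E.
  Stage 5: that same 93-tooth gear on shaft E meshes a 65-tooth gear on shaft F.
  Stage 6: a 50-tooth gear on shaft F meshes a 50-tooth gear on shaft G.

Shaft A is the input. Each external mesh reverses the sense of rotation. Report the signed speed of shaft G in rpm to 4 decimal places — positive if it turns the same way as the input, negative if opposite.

+3130.9474 rpm (same as input, |ω| = 3130.9474 rpm)

Stage 1 [52T→80T]: ω = 2860.0000×52/80 = 1859.0000 rpm, dir flips to −; running = −1859.0000
Stage 2 [80T→57T]: ω = 1859.0000×80/57 = 2609.1228 rpm, dir flips to +; running = +2609.1228
Stage 3 [78T→85T]: ω = 2609.1228×78/85 = 2394.2539 rpm, dir flips to −; running = −2394.2539
Stage 4 [85T→93T]: ω = 2394.2539×85/93 = 2188.2965 rpm, dir flips to +; running = +2188.2965
Stage 5 [93T→65T]: ω = 2188.2965×93/65 = 3130.9474 rpm, dir flips to −; running = −3130.9474
Stage 6 [50T→50T]: ω = 3130.9474×50/50 = 3130.9474 rpm, dir flips to +; running = +3130.9474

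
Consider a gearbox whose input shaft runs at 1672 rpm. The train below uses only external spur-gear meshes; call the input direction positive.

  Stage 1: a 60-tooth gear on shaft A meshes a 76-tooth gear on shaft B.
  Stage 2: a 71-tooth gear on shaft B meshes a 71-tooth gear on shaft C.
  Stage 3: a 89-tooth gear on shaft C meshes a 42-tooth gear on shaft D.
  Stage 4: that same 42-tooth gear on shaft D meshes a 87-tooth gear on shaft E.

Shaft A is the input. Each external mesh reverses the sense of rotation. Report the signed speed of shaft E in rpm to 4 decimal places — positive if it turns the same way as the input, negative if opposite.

Stage 1 [60T→76T]: ω = 1672.0000×60/76 = 1320.0000 rpm, dir flips to −; running = −1320.0000
Stage 2 [71T→71T]: ω = 1320.0000×71/71 = 1320.0000 rpm, dir flips to +; running = +1320.0000
Stage 3 [89T→42T]: ω = 1320.0000×89/42 = 2797.1429 rpm, dir flips to −; running = −2797.1429
Stage 4 [42T→87T]: ω = 2797.1429×42/87 = 1350.3448 rpm, dir flips to +; running = +1350.3448

+1350.3448 rpm (same as input, |ω| = 1350.3448 rpm)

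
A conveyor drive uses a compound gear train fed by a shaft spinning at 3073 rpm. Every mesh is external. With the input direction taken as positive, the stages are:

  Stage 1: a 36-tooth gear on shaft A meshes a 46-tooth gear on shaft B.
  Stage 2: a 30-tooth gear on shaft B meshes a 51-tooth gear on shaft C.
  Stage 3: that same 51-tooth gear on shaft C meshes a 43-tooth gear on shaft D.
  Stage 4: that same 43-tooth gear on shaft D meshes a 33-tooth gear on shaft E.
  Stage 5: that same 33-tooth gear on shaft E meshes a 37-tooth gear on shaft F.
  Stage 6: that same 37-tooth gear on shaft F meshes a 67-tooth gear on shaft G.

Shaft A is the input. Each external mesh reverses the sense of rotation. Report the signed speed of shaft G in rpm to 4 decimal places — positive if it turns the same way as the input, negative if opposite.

+1076.8462 rpm (same as input, |ω| = 1076.8462 rpm)

Stage 1 [36T→46T]: ω = 3073.0000×36/46 = 2404.9565 rpm, dir flips to −; running = −2404.9565
Stage 2 [30T→51T]: ω = 2404.9565×30/51 = 1414.6803 rpm, dir flips to +; running = +1414.6803
Stage 3 [51T→43T]: ω = 1414.6803×51/43 = 1677.8766 rpm, dir flips to −; running = −1677.8766
Stage 4 [43T→33T]: ω = 1677.8766×43/33 = 2186.3241 rpm, dir flips to +; running = +2186.3241
Stage 5 [33T→37T]: ω = 2186.3241×33/37 = 1949.9647 rpm, dir flips to −; running = −1949.9647
Stage 6 [37T→67T]: ω = 1949.9647×37/67 = 1076.8462 rpm, dir flips to +; running = +1076.8462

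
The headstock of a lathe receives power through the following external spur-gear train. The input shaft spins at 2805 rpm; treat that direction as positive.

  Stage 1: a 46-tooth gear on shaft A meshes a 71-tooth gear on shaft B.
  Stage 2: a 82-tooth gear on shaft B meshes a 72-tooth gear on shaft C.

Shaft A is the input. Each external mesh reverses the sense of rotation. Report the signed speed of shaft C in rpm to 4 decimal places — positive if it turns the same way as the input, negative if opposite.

+2069.7300 rpm (same as input, |ω| = 2069.7300 rpm)

Stage 1 [46T→71T]: ω = 2805.0000×46/71 = 1817.3239 rpm, dir flips to −; running = −1817.3239
Stage 2 [82T→72T]: ω = 1817.3239×82/72 = 2069.7300 rpm, dir flips to +; running = +2069.7300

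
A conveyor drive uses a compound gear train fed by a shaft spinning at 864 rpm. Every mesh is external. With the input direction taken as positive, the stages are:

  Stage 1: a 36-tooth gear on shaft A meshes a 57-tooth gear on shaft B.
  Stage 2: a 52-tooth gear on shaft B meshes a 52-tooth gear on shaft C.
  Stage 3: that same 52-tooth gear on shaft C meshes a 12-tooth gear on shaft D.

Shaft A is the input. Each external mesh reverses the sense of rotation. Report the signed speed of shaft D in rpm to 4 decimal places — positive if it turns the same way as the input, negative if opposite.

Stage 1 [36T→57T]: ω = 864.0000×36/57 = 545.6842 rpm, dir flips to −; running = −545.6842
Stage 2 [52T→52T]: ω = 545.6842×52/52 = 545.6842 rpm, dir flips to +; running = +545.6842
Stage 3 [52T→12T]: ω = 545.6842×52/12 = 2364.6316 rpm, dir flips to −; running = −2364.6316

-2364.6316 rpm (opposite to input, |ω| = 2364.6316 rpm)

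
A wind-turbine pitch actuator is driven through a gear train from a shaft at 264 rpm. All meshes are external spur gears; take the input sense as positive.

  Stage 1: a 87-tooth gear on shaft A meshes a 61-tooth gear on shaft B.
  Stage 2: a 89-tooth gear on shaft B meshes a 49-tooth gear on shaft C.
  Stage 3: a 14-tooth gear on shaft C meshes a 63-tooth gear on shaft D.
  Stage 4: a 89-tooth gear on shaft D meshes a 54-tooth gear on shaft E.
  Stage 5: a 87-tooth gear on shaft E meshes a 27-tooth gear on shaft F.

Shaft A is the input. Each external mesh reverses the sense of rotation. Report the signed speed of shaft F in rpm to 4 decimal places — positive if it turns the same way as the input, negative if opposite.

Stage 1 [87T→61T]: ω = 264.0000×87/61 = 376.5246 rpm, dir flips to −; running = −376.5246
Stage 2 [89T→49T]: ω = 376.5246×89/49 = 683.8916 rpm, dir flips to +; running = +683.8916
Stage 3 [14T→63T]: ω = 683.8916×14/63 = 151.9759 rpm, dir flips to −; running = −151.9759
Stage 4 [89T→54T]: ω = 151.9759×89/54 = 250.4788 rpm, dir flips to +; running = +250.4788
Stage 5 [87T→27T]: ω = 250.4788×87/27 = 807.0984 rpm, dir flips to −; running = −807.0984

-807.0984 rpm (opposite to input, |ω| = 807.0984 rpm)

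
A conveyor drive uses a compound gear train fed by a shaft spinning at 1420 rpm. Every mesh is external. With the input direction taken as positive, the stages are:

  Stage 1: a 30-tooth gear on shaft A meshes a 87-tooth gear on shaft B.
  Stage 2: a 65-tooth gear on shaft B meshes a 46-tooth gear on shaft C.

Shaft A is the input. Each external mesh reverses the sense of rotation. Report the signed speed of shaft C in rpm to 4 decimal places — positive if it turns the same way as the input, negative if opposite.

+691.9040 rpm (same as input, |ω| = 691.9040 rpm)

Stage 1 [30T→87T]: ω = 1420.0000×30/87 = 489.6552 rpm, dir flips to −; running = −489.6552
Stage 2 [65T→46T]: ω = 489.6552×65/46 = 691.9040 rpm, dir flips to +; running = +691.9040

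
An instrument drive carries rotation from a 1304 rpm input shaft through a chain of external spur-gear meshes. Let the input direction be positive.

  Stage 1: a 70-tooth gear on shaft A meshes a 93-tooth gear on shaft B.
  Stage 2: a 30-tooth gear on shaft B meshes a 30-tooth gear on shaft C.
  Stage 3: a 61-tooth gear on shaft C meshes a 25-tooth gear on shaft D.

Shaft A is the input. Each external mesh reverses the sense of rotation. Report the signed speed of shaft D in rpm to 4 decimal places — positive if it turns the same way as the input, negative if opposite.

Stage 1 [70T→93T]: ω = 1304.0000×70/93 = 981.5054 rpm, dir flips to −; running = −981.5054
Stage 2 [30T→30T]: ω = 981.5054×30/30 = 981.5054 rpm, dir flips to +; running = +981.5054
Stage 3 [61T→25T]: ω = 981.5054×61/25 = 2394.8731 rpm, dir flips to −; running = −2394.8731

-2394.8731 rpm (opposite to input, |ω| = 2394.8731 rpm)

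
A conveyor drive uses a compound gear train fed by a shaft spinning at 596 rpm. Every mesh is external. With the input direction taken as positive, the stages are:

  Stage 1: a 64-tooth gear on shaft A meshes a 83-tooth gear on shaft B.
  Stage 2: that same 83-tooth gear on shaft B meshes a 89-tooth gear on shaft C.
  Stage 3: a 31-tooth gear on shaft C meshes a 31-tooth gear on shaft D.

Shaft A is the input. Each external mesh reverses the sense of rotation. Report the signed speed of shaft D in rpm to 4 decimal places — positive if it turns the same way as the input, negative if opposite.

Stage 1 [64T→83T]: ω = 596.0000×64/83 = 459.5663 rpm, dir flips to −; running = −459.5663
Stage 2 [83T→89T]: ω = 459.5663×83/89 = 428.5843 rpm, dir flips to +; running = +428.5843
Stage 3 [31T→31T]: ω = 428.5843×31/31 = 428.5843 rpm, dir flips to −; running = −428.5843

-428.5843 rpm (opposite to input, |ω| = 428.5843 rpm)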